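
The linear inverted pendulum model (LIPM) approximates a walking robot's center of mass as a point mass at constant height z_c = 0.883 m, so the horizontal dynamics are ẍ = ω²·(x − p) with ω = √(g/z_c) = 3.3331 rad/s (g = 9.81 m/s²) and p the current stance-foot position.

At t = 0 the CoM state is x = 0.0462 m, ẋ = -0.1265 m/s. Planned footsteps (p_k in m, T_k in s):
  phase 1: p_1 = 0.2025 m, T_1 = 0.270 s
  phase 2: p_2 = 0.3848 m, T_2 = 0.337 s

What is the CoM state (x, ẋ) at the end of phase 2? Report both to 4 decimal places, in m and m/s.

x = -0.6675, ẋ = -3.2575

phase 1: p=0.2025, T=0.270, ωT=0.899937, cosh=1.433022, sinh=1.026426; start (x,ẋ)=(0.046200, -0.126500) → end (x,ẋ)=(-0.060437, -0.716008)
phase 2: p=0.3848, T=0.337, ωT=1.123255, cosh=1.700033, sinh=1.374813; start (x,ẋ)=(-0.060437, -0.716008) → end (x,ẋ)=(-0.667451, -3.257486)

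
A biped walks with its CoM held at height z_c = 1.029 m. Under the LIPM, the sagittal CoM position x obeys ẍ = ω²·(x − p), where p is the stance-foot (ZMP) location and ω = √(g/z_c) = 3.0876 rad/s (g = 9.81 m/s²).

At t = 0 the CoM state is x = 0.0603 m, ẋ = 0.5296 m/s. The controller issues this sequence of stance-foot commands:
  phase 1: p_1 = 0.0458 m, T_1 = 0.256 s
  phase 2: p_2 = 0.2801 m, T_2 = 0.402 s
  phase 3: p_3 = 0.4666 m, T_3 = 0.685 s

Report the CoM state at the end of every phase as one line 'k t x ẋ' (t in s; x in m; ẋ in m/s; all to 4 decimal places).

1 0.2560 0.2152 0.7430
2 0.6580 0.5400 1.0751
3 1.3430 2.1975 5.4466

phase 1: p=0.0458, T=0.256, ωT=0.790426, cosh=1.328993, sinh=0.875341; start (x,ẋ)=(0.060300, 0.529600) → end (x,ẋ)=(0.215213, 0.743024)
phase 2: p=0.2801, T=0.402, ωT=1.241215, cosh=1.874424, sinh=1.585391; start (x,ẋ)=(0.215213, 0.743024) → end (x,ẋ)=(0.539995, 1.075117)
phase 3: p=0.4666, T=0.685, ωT=2.115006, cosh=4.205134, sinh=4.084501; start (x,ẋ)=(0.539995, 1.075117) → end (x,ẋ)=(2.197480, 5.446623)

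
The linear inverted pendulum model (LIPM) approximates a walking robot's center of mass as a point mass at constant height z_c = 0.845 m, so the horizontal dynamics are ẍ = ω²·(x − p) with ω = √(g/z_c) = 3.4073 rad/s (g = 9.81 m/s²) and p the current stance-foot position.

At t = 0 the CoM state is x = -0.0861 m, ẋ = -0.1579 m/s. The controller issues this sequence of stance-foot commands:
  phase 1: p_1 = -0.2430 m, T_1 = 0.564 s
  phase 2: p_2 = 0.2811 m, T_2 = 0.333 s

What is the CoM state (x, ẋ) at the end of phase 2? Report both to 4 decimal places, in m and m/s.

phase 1: p=-0.2430, T=0.564, ωT=1.921717, cosh=3.489518, sinh=3.343163; start (x,ẋ)=(-0.086100, -0.157900) → end (x,ẋ)=(0.149578, 1.236278)
phase 2: p=0.2811, T=0.333, ωT=1.134631, cosh=1.715783, sinh=1.394242; start (x,ẋ)=(0.149578, 1.236278) → end (x,ẋ)=(0.561312, 1.496375)

x = 0.5613, ẋ = 1.4964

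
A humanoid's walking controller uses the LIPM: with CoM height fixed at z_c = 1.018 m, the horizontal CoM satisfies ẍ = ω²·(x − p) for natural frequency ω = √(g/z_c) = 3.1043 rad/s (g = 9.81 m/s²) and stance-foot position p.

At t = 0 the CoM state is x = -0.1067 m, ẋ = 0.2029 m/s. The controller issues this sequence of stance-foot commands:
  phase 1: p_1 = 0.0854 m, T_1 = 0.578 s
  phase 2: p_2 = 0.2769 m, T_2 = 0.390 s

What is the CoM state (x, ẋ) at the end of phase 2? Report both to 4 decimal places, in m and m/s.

x = -1.3585, ẋ = -4.8599

phase 1: p=0.0854, T=0.578, ωT=1.794285, cosh=3.090710, sinh=2.924464; start (x,ẋ)=(-0.106700, 0.202900) → end (x,ẋ)=(-0.317180, -1.116858)
phase 2: p=0.2769, T=0.390, ωT=1.210677, cosh=1.826876, sinh=1.528880; start (x,ẋ)=(-0.317180, -1.116858) → end (x,ẋ)=(-1.358467, -4.859924)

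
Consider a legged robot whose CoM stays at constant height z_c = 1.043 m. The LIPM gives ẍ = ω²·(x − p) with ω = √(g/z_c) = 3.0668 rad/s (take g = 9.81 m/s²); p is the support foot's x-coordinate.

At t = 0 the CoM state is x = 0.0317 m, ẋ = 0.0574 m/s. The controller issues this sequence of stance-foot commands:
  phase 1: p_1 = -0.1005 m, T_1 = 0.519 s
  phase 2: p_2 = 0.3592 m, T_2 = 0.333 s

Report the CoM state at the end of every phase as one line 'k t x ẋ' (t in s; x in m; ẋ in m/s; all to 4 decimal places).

phase 1: p=-0.1005, T=0.519, ωT=1.591669, cosh=2.557763, sinh=2.354178; start (x,ẋ)=(0.031700, 0.057400) → end (x,ẋ)=(0.281698, 1.101272)
phase 2: p=0.3592, T=0.333, ωT=1.021244, cosh=1.568397, sinh=1.208251; start (x,ẋ)=(0.281698, 1.101272) → end (x,ẋ)=(0.671523, 1.440053)

1 0.5190 0.2817 1.1013
2 0.8520 0.6715 1.4401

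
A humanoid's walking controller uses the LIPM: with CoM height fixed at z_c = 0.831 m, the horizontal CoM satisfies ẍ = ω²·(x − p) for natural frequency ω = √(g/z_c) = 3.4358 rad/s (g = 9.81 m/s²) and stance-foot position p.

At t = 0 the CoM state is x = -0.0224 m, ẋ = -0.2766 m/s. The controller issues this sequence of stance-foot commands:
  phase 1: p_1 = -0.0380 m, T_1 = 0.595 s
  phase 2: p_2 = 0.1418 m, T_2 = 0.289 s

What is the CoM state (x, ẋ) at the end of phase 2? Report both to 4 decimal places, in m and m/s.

x = -0.8084, ẋ = -3.0517

phase 1: p=-0.0380, T=0.595, ωT=2.044301, cosh=3.926614, sinh=3.797144; start (x,ẋ)=(-0.022400, -0.276600) → end (x,ẋ)=(-0.282435, -0.882580)
phase 2: p=0.1418, T=0.289, ωT=0.992946, cosh=1.534829, sinh=1.164346; start (x,ẋ)=(-0.282435, -0.882580) → end (x,ẋ)=(-0.808423, -3.051745)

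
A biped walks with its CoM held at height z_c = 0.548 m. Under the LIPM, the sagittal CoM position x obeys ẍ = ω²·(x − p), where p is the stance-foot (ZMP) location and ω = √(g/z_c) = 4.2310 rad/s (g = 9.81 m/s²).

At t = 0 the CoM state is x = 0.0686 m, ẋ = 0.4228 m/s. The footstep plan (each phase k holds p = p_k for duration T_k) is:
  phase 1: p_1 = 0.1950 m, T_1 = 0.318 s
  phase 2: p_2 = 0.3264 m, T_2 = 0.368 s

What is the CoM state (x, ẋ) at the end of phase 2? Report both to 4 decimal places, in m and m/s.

phase 1: p=0.1950, T=0.318, ωT=1.345458, cosh=2.050183, sinh=1.789762; start (x,ẋ)=(0.068600, 0.422800) → end (x,ẋ)=(0.114706, -0.090345)
phase 2: p=0.3264, T=0.368, ωT=1.557008, cosh=2.477685, sinh=2.266919; start (x,ẋ)=(0.114706, -0.090345) → end (x,ẋ)=(-0.246516, -2.254272)

x = -0.2465, ẋ = -2.2543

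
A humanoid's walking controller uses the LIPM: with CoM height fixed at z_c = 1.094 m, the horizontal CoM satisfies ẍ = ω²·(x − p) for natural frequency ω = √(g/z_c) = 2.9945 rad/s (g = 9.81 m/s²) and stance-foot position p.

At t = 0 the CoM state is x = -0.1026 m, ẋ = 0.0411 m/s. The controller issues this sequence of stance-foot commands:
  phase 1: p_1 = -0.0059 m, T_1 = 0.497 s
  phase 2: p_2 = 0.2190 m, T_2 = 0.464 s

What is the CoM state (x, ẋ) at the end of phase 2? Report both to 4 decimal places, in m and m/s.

x = -1.0007, ẋ = -3.4660

phase 1: p=-0.0059, T=0.497, ωT=1.488266, cosh=2.327587, sinh=2.101823; start (x,ẋ)=(-0.102600, 0.041100) → end (x,ẋ)=(-0.202130, -0.512957)
phase 2: p=0.2190, T=0.464, ωT=1.389448, cosh=2.130924, sinh=1.881711; start (x,ẋ)=(-0.202130, -0.512957) → end (x,ẋ)=(-1.000732, -3.466048)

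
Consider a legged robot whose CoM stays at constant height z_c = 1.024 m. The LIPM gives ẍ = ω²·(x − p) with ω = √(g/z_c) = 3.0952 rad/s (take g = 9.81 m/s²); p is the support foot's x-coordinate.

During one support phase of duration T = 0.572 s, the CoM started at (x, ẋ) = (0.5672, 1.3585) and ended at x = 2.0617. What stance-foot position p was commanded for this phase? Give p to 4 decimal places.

ωT = 3.0952·0.572 = 1.770454; cosh(ωT) = 3.021889, sinh(ωT) = 2.851633
x(T) = p + (x₀−p)·cosh(ωT) + (ẋ₀/ω)·sinh(ωT) ⇒ p·(1 − cosh) = x(T) − x₀·cosh − (ẋ₀/ω)·sinh
numerator   = 2.0617 − (0.5672)·3.021889 − (1.3585/3.0952)·2.851633 = -0.903912
denominator = 1 − 3.021889 = -2.021889
p = -0.903912 / -2.021889 = 0.4471

p = 0.4471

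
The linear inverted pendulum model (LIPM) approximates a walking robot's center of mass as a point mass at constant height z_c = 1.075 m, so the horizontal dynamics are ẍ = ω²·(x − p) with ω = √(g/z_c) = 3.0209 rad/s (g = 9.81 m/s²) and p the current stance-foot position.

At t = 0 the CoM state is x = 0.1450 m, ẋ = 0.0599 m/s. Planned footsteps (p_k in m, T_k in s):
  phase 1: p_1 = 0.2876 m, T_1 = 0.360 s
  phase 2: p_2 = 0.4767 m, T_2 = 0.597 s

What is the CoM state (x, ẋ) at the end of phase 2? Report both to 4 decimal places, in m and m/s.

x = -1.2230, ẋ = -5.0133

phase 1: p=0.2876, T=0.360, ωT=1.087524, cosh=1.651984, sinh=1.314934; start (x,ẋ)=(0.145000, 0.059900) → end (x,ẋ)=(0.078100, -0.467494)
phase 2: p=0.4767, T=0.597, ωT=1.803477, cosh=3.117723, sinh=2.952998; start (x,ẋ)=(0.078100, -0.467494) → end (x,ẋ)=(-1.223010, -5.013310)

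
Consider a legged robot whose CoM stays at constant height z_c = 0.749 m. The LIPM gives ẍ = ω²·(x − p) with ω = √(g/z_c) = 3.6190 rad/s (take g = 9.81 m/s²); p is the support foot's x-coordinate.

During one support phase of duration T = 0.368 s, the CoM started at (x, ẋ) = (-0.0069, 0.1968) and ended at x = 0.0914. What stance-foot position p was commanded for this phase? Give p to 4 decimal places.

p = -0.0093

ωT = 3.6190·0.368 = 1.331792; cosh(ωT) = 2.025914, sinh(ωT) = 1.761911
x(T) = p + (x₀−p)·cosh(ωT) + (ẋ₀/ω)·sinh(ωT) ⇒ p·(1 − cosh) = x(T) − x₀·cosh − (ẋ₀/ω)·sinh
numerator   = 0.0914 − (-0.0069)·2.025914 − (0.1968/3.6190)·1.761911 = 0.009567
denominator = 1 − 2.025914 = -1.025914
p = 0.009567 / -1.025914 = -0.0093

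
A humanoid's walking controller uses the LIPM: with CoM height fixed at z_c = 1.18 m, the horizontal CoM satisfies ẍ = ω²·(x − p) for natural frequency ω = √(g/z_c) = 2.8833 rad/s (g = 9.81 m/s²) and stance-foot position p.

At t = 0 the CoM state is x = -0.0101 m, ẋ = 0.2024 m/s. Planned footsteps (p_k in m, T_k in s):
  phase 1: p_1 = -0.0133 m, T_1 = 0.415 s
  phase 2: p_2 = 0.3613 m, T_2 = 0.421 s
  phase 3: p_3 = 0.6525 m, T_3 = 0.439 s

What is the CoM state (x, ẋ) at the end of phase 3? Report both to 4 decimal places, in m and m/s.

x = -0.7077, ẋ = -3.5897

phase 1: p=-0.0133, T=0.415, ωT=1.196570, cosh=1.805488, sinh=1.503259; start (x,ẋ)=(-0.010100, 0.202400) → end (x,ẋ)=(0.098002, 0.379301)
phase 2: p=0.3613, T=0.421, ωT=1.213869, cosh=1.831766, sinh=1.534720; start (x,ẋ)=(0.098002, 0.379301) → end (x,ẋ)=(0.080894, -0.470317)
phase 3: p=0.6525, T=0.439, ωT=1.265769, cosh=1.913920, sinh=1.631897; start (x,ẋ)=(0.080894, -0.470317) → end (x,ẋ)=(-0.707699, -3.589698)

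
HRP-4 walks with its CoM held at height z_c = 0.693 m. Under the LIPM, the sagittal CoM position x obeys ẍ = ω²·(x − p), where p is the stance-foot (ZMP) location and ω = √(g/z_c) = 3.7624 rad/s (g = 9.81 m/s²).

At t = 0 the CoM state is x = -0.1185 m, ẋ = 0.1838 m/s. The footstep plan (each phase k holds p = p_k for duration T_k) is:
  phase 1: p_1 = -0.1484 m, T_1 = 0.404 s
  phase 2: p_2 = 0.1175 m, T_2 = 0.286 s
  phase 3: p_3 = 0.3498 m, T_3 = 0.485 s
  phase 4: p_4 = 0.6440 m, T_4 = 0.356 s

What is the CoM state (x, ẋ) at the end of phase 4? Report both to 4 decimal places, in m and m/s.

x = 0.5569, ẋ = 0.0140

phase 1: p=-0.1484, T=0.404, ωT=1.520010, cosh=2.395489, sinh=2.176780; start (x,ẋ)=(-0.118500, 0.183800) → end (x,ẋ)=(0.029565, 0.685169)
phase 2: p=0.1175, T=0.286, ωT=1.076046, cosh=1.637001, sinh=1.296060; start (x,ẋ)=(0.029565, 0.685169) → end (x,ẋ)=(0.209575, 0.692824)
phase 3: p=0.3498, T=0.485, ωT=1.824764, cosh=3.181294, sinh=3.020038; start (x,ẋ)=(0.209575, 0.692824) → end (x,ẋ)=(0.459826, 0.610758)
phase 4: p=0.6440, T=0.356, ωT=1.339414, cosh=2.039403, sinh=1.777404; start (x,ẋ)=(0.459826, 0.610758) → end (x,ẋ)=(0.556924, 0.013952)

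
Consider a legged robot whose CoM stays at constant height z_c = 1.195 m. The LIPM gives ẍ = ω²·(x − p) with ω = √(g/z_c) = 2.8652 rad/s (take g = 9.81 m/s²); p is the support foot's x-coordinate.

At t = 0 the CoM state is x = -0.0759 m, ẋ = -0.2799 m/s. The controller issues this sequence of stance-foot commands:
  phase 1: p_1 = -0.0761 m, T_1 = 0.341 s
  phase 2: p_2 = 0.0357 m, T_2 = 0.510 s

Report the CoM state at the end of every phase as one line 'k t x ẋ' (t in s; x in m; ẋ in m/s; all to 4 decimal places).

phase 1: p=-0.0761, T=0.341, ωT=0.977033, cosh=1.516495, sinh=1.140068; start (x,ẋ)=(-0.075900, -0.279900) → end (x,ẋ)=(-0.187169, -0.423814)
phase 2: p=0.0357, T=0.510, ωT=1.461252, cosh=2.271650, sinh=2.039704; start (x,ẋ)=(-0.187169, -0.423814) → end (x,ẋ)=(-0.772289, -2.265241)

1 0.3410 -0.1872 -0.4238
2 0.8510 -0.7723 -2.2652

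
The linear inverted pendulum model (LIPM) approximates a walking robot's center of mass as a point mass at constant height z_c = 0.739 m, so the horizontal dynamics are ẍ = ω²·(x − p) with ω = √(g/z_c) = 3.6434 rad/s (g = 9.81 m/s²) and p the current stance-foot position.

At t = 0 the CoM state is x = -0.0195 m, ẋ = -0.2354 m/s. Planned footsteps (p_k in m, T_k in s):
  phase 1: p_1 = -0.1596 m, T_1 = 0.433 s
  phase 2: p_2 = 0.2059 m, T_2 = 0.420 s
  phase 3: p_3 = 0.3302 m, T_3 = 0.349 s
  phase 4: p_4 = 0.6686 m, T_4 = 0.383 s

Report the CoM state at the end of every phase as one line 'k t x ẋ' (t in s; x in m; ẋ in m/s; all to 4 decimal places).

1 0.4330 0.0443 0.5891
2 0.8530 0.1712 0.1285
3 1.2020 0.0823 -0.7047
4 1.5850 -0.9538 -5.5566

phase 1: p=-0.1596, T=0.433, ωT=1.577592, cosh=2.524876, sinh=2.318404; start (x,ẋ)=(-0.019500, -0.235400) → end (x,ẋ)=(0.044343, 0.589051)
phase 2: p=0.2059, T=0.420, ωT=1.530228, cosh=2.417858, sinh=2.201372; start (x,ẋ)=(0.044343, 0.589051) → end (x,ẋ)=(0.171188, 0.128478)
phase 3: p=0.3302, T=0.349, ωT=1.271547, cosh=1.923381, sinh=1.642983; start (x,ẋ)=(0.171188, 0.128478) → end (x,ẋ)=(0.082296, -0.704741)
phase 4: p=0.6686, T=0.383, ωT=1.395422, cosh=2.142203, sinh=1.894475; start (x,ẋ)=(0.082296, -0.704741) → end (x,ẋ)=(-0.953830, -5.556563)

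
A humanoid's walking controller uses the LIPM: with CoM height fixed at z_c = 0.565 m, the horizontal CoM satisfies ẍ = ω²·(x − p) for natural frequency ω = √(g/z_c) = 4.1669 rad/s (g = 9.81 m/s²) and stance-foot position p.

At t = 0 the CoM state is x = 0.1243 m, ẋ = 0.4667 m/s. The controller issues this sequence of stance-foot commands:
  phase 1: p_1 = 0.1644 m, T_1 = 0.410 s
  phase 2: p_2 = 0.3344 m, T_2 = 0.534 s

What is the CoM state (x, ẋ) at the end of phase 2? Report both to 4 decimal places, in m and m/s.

phase 1: p=0.1644, T=0.410, ωT=1.708429, cosh=2.850716, sinh=2.669566; start (x,ẋ)=(0.124300, 0.466700) → end (x,ẋ)=(0.349082, 0.884364)
phase 2: p=0.3344, T=0.534, ωT=2.225125, cosh=4.681345, sinh=4.573291; start (x,ẋ)=(0.349082, 0.884364) → end (x,ẋ)=(1.373748, 4.419807)

x = 1.3737, ẋ = 4.4198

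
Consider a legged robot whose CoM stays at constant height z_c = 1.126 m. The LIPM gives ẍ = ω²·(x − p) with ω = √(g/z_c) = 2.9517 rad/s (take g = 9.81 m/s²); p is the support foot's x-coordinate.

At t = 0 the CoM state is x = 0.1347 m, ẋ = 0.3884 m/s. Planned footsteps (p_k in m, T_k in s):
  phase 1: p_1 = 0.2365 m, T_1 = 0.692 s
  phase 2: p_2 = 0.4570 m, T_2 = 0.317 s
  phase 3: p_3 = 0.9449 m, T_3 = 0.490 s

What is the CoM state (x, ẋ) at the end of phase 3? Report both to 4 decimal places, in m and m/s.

x = -0.1107, ẋ = -2.7085

phase 1: p=0.2365, T=0.692, ωT=2.042576, cosh=3.920071, sinh=3.790377; start (x,ẋ)=(0.134700, 0.388400) → end (x,ẋ)=(0.336194, 0.383612)
phase 2: p=0.4570, T=0.317, ωT=0.935689, cosh=1.470642, sinh=1.078327; start (x,ẋ)=(0.336194, 0.383612) → end (x,ẋ)=(0.419480, 0.179643)
phase 3: p=0.9449, T=0.490, ωT=1.446333, cosh=2.241471, sinh=2.006039; start (x,ẋ)=(0.419480, 0.179643) → end (x,ẋ)=(-0.110723, -2.708463)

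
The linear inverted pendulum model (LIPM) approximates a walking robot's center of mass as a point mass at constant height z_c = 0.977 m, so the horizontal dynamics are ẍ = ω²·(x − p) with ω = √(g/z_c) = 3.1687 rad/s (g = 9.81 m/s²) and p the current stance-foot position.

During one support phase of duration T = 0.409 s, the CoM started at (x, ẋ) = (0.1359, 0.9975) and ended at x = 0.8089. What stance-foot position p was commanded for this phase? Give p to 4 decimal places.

ωT = 3.1687·0.409 = 1.295998; cosh(ωT) = 1.964134, sinh(ωT) = 1.690509
x(T) = p + (x₀−p)·cosh(ωT) + (ẋ₀/ω)·sinh(ωT) ⇒ p·(1 − cosh) = x(T) − x₀·cosh − (ẋ₀/ω)·sinh
numerator   = 0.8089 − (0.1359)·1.964134 − (0.9975/3.1687)·1.690509 = 0.009806
denominator = 1 − 1.964134 = -0.964134
p = 0.009806 / -0.964134 = -0.0102

p = -0.0102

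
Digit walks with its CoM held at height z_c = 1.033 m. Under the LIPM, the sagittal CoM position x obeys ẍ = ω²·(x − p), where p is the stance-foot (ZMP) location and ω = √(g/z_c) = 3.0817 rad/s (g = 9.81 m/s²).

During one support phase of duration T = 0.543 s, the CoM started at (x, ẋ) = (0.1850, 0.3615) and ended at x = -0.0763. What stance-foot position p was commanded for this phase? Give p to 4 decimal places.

p = 0.5051

ωT = 3.0817·0.543 = 1.673363; cosh(ωT) = 2.758839, sinh(ωT) = 2.571224
x(T) = p + (x₀−p)·cosh(ωT) + (ẋ₀/ω)·sinh(ωT) ⇒ p·(1 − cosh) = x(T) − x₀·cosh − (ẋ₀/ω)·sinh
numerator   = -0.0763 − (0.1850)·2.758839 − (0.3615/3.0817)·2.571224 = -0.888304
denominator = 1 − 2.758839 = -1.758839
p = -0.888304 / -1.758839 = 0.5051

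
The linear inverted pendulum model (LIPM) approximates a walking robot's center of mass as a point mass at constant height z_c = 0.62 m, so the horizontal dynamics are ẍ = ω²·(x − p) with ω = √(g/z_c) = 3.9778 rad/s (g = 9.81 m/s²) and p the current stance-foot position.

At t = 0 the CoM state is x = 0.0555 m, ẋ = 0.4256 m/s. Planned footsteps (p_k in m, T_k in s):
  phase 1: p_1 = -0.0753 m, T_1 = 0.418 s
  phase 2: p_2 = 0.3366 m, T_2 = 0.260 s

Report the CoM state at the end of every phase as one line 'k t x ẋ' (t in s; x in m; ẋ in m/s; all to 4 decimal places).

phase 1: p=-0.0753, T=0.418, ωT=1.662720, cosh=2.731630, sinh=2.542008; start (x,ẋ)=(0.055500, 0.425600) → end (x,ẋ)=(0.553976, 2.485179)
phase 2: p=0.3366, T=0.260, ωT=1.034228, cosh=1.584217, sinh=1.228717; start (x,ẋ)=(0.553976, 2.485179) → end (x,ẋ)=(1.448627, 4.999509)

1 0.4180 0.5540 2.4852
2 0.6780 1.4486 4.9995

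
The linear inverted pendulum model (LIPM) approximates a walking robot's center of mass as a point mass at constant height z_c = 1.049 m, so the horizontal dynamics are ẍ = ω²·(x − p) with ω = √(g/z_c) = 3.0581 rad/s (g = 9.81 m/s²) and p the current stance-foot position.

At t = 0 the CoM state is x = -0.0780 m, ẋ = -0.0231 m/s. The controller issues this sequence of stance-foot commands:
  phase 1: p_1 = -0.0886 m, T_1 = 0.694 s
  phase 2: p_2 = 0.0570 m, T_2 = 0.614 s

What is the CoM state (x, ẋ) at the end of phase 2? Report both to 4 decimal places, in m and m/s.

x = -0.3468, ẋ = -1.1678

phase 1: p=-0.0886, T=0.694, ωT=2.122321, cosh=4.235127, sinh=4.115373; start (x,ẋ)=(-0.078000, -0.023100) → end (x,ẋ)=(-0.074794, 0.035572)
phase 2: p=0.0570, T=0.614, ωT=1.877673, cosh=3.345610, sinh=3.192665; start (x,ẋ)=(-0.074794, 0.035572) → end (x,ẋ)=(-0.346794, -1.167759)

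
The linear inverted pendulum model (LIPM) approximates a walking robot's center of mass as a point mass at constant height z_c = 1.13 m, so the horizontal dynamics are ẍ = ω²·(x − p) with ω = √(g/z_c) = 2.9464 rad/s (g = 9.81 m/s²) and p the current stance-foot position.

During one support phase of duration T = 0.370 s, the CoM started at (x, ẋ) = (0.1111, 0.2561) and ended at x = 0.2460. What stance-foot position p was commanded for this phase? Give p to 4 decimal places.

p = 0.0802

ωT = 2.9464·0.370 = 1.090168; cosh(ωT) = 1.655467, sinh(ωT) = 1.319307
x(T) = p + (x₀−p)·cosh(ωT) + (ẋ₀/ω)·sinh(ωT) ⇒ p·(1 − cosh) = x(T) − x₀·cosh − (ẋ₀/ω)·sinh
numerator   = 0.2460 − (0.1111)·1.655467 − (0.2561/2.9464)·1.319307 = -0.052596
denominator = 1 − 1.655467 = -0.655467
p = -0.052596 / -0.655467 = 0.0802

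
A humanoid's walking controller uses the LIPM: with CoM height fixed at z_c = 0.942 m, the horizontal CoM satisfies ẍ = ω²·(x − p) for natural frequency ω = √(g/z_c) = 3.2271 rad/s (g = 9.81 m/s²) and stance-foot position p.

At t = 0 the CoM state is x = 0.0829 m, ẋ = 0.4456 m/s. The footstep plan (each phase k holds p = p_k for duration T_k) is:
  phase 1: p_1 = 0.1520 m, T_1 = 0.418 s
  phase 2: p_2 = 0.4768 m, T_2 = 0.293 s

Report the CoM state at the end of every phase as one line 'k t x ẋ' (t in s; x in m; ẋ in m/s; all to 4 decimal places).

phase 1: p=0.1520, T=0.418, ωT=1.348928, cosh=2.056405, sinh=1.796887; start (x,ẋ)=(0.082900, 0.445600) → end (x,ẋ)=(0.258018, 0.515642)
phase 2: p=0.4768, T=0.293, ωT=0.945540, cosh=1.481337, sinh=1.092867; start (x,ẋ)=(0.258018, 0.515642) → end (x,ẋ)=(0.327333, -0.007761)

1 0.4180 0.2580 0.5156
2 0.7110 0.3273 -0.0078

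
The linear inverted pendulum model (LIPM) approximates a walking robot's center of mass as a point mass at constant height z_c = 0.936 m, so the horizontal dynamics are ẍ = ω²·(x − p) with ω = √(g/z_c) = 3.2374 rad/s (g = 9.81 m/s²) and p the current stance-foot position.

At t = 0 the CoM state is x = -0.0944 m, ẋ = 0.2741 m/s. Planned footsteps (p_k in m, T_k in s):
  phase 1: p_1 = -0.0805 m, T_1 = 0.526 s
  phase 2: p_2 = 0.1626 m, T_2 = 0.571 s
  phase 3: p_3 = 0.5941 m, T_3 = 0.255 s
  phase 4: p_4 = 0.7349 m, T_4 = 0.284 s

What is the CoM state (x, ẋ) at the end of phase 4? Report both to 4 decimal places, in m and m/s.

phase 1: p=-0.0805, T=0.526, ωT=1.702872, cosh=2.835926, sinh=2.653767; start (x,ẋ)=(-0.094400, 0.274100) → end (x,ẋ)=(0.104766, 0.657908)
phase 2: p=0.1626, T=0.571, ωT=1.848555, cosh=3.254052, sinh=3.096587; start (x,ẋ)=(0.104766, 0.657908) → end (x,ẋ)=(0.603698, 1.561091)
phase 3: p=0.5941, T=0.255, ωT=0.825537, cosh=1.360553, sinh=0.922553; start (x,ẋ)=(0.603698, 1.561091) → end (x,ẋ)=(1.052019, 2.152615)
phase 4: p=0.7349, T=0.284, ωT=0.919422, cosh=1.453295, sinh=1.054545; start (x,ẋ)=(1.052019, 2.152615) → end (x,ẋ)=(1.896957, 4.211023)

x = 1.8970, ẋ = 4.2110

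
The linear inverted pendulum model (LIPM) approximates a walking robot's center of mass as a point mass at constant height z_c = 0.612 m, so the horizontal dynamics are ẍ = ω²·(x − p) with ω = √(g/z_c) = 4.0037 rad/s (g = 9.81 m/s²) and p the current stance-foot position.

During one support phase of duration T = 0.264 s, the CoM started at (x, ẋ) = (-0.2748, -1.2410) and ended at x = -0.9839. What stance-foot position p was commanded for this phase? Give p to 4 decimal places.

p = 0.2426

ωT = 4.0037·0.264 = 1.056977; cosh(ωT) = 1.612581, sinh(ωT) = 1.265077
x(T) = p + (x₀−p)·cosh(ωT) + (ẋ₀/ω)·sinh(ωT) ⇒ p·(1 − cosh) = x(T) − x₀·cosh − (ẋ₀/ω)·sinh
numerator   = -0.9839 − (-0.2748)·1.612581 − (-1.2410/4.0037)·1.265077 = -0.148635
denominator = 1 − 1.612581 = -0.612581
p = -0.148635 / -0.612581 = 0.2426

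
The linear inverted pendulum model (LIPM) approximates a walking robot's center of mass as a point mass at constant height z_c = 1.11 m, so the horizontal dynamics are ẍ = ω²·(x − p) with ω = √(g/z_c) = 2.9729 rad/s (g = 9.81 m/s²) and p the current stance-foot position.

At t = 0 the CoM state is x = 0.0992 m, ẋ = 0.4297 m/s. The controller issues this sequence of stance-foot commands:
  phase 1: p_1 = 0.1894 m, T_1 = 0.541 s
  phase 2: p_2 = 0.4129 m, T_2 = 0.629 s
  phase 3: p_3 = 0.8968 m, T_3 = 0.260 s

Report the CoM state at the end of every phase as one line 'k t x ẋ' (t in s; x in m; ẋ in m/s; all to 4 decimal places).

1 0.5410 0.3016 0.4733
2 1.1700 0.5474 0.5239
3 1.4300 0.5879 -0.1968

phase 1: p=0.1894, T=0.541, ωT=1.608339, cosh=2.597364, sinh=2.397144; start (x,ẋ)=(0.099200, 0.429700) → end (x,ẋ)=(0.301599, 0.473280)
phase 2: p=0.4129, T=0.629, ωT=1.869954, cosh=3.321065, sinh=3.166934; start (x,ẋ)=(0.301599, 0.473280) → end (x,ẋ)=(0.547430, 0.523892)
phase 3: p=0.8968, T=0.260, ωT=0.772954, cosh=1.313901, sinh=0.852254; start (x,ẋ)=(0.547430, 0.523892) → end (x,ẋ)=(0.587949, -0.196843)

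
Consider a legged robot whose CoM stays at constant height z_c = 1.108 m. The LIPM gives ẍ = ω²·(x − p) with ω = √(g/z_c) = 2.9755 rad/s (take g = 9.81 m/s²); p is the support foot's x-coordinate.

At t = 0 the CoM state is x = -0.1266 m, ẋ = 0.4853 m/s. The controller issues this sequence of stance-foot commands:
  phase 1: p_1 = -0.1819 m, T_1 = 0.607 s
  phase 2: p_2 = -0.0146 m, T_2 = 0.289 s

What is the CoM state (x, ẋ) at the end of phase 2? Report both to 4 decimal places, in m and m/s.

phase 1: p=-0.1819, T=0.607, ωT=1.806128, cosh=3.125563, sinh=2.961274; start (x,ẋ)=(-0.126600, 0.485300) → end (x,ẋ)=(0.473923, 2.004099)
phase 2: p=-0.0146, T=0.289, ωT=0.859919, cosh=1.393083, sinh=0.969887; start (x,ẋ)=(0.473923, 2.004099) → end (x,ẋ)=(1.319205, 4.201706)

x = 1.3192, ẋ = 4.2017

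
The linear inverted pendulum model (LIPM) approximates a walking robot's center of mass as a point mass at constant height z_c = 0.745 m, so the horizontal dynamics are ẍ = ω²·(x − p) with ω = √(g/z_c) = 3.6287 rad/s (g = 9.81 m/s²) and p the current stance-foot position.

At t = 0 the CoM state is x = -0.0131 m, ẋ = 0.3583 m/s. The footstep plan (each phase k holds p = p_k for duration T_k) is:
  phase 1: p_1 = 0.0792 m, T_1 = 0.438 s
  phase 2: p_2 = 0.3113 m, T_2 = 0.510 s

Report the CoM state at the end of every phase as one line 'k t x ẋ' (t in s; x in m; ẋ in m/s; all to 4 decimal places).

phase 1: p=0.0792, T=0.438, ωT=1.589371, cosh=2.552359, sinh=2.348305; start (x,ẋ)=(-0.013100, 0.358300) → end (x,ẋ)=(0.075490, 0.127995)
phase 2: p=0.3113, T=0.510, ωT=1.850637, cosh=3.260505, sinh=3.103367; start (x,ẋ)=(0.075490, 0.127995) → end (x,ẋ)=(-0.348094, -2.238170)

1 0.4380 0.0755 0.1280
2 0.9480 -0.3481 -2.2382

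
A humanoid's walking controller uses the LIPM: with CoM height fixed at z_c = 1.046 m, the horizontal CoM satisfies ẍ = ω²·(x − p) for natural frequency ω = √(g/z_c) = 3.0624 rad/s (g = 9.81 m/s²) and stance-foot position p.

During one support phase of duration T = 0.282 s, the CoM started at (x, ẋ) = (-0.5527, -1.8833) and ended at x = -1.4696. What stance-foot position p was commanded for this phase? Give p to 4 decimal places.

ωT = 3.0624·0.282 = 0.863597; cosh(ωT) = 1.396659, sinh(ωT) = 0.975017
x(T) = p + (x₀−p)·cosh(ωT) + (ẋ₀/ω)·sinh(ωT) ⇒ p·(1 − cosh) = x(T) − x₀·cosh − (ẋ₀/ω)·sinh
numerator   = -1.4696 − (-0.5527)·1.396659 − (-1.8833/3.0624)·0.975017 = -0.098055
denominator = 1 − 1.396659 = -0.396659
p = -0.098055 / -0.396659 = 0.2472

p = 0.2472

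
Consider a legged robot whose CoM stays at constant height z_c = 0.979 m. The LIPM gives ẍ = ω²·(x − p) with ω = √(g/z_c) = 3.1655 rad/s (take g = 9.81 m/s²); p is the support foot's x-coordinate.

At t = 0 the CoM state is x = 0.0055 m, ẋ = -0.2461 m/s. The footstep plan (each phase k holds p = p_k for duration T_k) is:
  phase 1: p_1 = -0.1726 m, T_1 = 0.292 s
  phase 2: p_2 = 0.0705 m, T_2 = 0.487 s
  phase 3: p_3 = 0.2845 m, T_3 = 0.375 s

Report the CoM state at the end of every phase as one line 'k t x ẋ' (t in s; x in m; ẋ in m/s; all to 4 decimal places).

phase 1: p=-0.1726, T=0.292, ωT=0.924326, cosh=1.458484, sinh=1.061685; start (x,ẋ)=(0.005500, -0.246100) → end (x,ẋ)=(0.004616, 0.239619)
phase 2: p=0.0705, T=0.487, ωT=1.541599, cosh=2.443046, sinh=2.229007; start (x,ẋ)=(0.004616, 0.239619) → end (x,ẋ)=(0.078271, 0.120528)
phase 3: p=0.2845, T=0.375, ωT=1.187063, cosh=1.791278, sinh=1.486162; start (x,ẋ)=(0.078271, 0.120528) → end (x,ẋ)=(-0.028326, -0.754292)

1 0.2920 0.0046 0.2396
2 0.7790 0.0783 0.1205
3 1.1540 -0.0283 -0.7543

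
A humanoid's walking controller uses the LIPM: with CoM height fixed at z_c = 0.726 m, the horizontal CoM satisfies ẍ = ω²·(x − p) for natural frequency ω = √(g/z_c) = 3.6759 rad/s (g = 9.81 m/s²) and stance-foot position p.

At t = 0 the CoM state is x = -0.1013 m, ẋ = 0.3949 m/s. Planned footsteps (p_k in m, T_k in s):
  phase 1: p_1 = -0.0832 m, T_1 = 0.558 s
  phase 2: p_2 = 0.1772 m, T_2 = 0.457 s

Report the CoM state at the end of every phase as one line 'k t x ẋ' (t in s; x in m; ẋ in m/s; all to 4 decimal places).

1 0.5580 0.2561 1.3065
2 1.0150 1.3164 4.3772

phase 1: p=-0.0832, T=0.558, ωT=2.051152, cosh=3.952722, sinh=3.824135; start (x,ẋ)=(-0.101300, 0.394900) → end (x,ẋ)=(0.256081, 1.306496)
phase 2: p=0.1772, T=0.457, ωT=1.679886, cosh=2.775671, sinh=2.589275; start (x,ẋ)=(0.256081, 1.306496) → end (x,ẋ)=(1.316432, 4.377180)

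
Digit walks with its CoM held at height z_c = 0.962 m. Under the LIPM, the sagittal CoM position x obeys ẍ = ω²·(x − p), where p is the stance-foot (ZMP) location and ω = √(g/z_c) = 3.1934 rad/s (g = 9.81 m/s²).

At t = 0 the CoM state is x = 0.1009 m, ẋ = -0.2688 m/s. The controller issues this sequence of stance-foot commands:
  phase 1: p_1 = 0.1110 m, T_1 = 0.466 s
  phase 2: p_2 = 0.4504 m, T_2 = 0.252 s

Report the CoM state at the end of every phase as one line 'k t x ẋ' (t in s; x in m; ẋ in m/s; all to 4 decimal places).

1 0.4660 -0.0894 -0.6934
2 0.7180 -0.4680 -2.4721

phase 1: p=0.1110, T=0.466, ωT=1.488124, cosh=2.327288, sinh=2.101493; start (x,ẋ)=(0.100900, -0.268800) → end (x,ẋ)=(-0.089396, -0.693355)
phase 2: p=0.4504, T=0.252, ωT=0.804737, cosh=1.341657, sinh=0.894451; start (x,ẋ)=(-0.089396, -0.693355) → end (x,ẋ)=(-0.468025, -2.472085)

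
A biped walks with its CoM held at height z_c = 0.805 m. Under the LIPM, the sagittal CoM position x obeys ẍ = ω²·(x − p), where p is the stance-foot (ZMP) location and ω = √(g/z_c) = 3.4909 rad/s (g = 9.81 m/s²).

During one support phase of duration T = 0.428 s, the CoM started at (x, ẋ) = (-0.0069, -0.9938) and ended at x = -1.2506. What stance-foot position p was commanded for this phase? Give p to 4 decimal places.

ωT = 3.4909·0.428 = 1.494105; cosh(ωT) = 2.339899, sinh(ωT) = 2.115449
x(T) = p + (x₀−p)·cosh(ωT) + (ẋ₀/ω)·sinh(ωT) ⇒ p·(1 − cosh) = x(T) − x₀·cosh − (ẋ₀/ω)·sinh
numerator   = -1.2506 − (-0.0069)·2.339899 − (-0.9938/3.4909)·2.115449 = -0.632222
denominator = 1 − 2.339899 = -1.339899
p = -0.632222 / -1.339899 = 0.4718

p = 0.4718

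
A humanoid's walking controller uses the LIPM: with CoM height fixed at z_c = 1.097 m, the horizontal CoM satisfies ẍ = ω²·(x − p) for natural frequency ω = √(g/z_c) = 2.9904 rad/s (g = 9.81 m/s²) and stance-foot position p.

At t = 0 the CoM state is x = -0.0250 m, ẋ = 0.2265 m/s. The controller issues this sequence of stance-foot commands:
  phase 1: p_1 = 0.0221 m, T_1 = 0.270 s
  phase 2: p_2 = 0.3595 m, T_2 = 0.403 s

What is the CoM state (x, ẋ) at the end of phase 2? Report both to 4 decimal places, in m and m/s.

x = -0.1551, ẋ = -1.1874

phase 1: p=0.0221, T=0.270, ωT=0.807408, cosh=1.344051, sinh=0.898038; start (x,ẋ)=(-0.025000, 0.226500) → end (x,ẋ)=(0.026815, 0.177941)
phase 2: p=0.3595, T=0.403, ωT=1.205131, cosh=1.818425, sinh=1.518772; start (x,ẋ)=(0.026815, 0.177941) → end (x,ẋ)=(-0.155090, -1.187397)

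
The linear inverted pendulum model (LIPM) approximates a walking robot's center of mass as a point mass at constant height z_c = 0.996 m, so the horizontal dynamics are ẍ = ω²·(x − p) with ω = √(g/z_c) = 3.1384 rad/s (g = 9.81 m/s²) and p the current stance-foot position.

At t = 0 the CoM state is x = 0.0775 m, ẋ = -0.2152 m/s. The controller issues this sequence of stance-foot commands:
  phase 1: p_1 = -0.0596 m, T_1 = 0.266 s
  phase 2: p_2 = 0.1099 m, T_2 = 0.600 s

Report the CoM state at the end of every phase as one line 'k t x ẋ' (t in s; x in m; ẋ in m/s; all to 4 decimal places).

phase 1: p=-0.0596, T=0.266, ωT=0.834814, cosh=1.369171, sinh=0.935216; start (x,ẋ)=(0.077500, -0.215200) → end (x,ẋ)=(0.063986, 0.107754)
phase 2: p=0.1099, T=0.600, ωT=1.883040, cosh=3.362792, sinh=3.210665; start (x,ẋ)=(0.063986, 0.107754) → end (x,ẋ)=(0.065735, -0.100295)

1 0.2660 0.0640 0.1078
2 0.8660 0.0657 -0.1003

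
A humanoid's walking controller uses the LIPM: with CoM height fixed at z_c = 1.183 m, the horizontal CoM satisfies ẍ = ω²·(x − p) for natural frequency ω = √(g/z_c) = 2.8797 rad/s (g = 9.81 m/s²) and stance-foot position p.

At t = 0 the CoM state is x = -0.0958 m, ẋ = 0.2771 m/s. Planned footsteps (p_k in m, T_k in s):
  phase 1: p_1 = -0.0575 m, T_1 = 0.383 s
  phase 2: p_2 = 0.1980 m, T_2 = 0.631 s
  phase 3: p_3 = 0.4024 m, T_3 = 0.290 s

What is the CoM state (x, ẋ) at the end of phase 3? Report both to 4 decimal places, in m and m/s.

x = -0.4624, ẋ = -2.1741

phase 1: p=-0.0575, T=0.383, ωT=1.102925, cosh=1.672433, sinh=1.340534; start (x,ẋ)=(-0.095800, 0.277100) → end (x,ẋ)=(0.007439, 0.315580)
phase 2: p=0.1980, T=0.631, ωT=1.817091, cosh=3.158213, sinh=2.995715; start (x,ẋ)=(0.007439, 0.315580) → end (x,ẋ)=(-0.075538, -0.647254)
phase 3: p=0.4024, T=0.290, ωT=0.835113, cosh=1.369450, sinh=0.935625; start (x,ẋ)=(-0.075538, -0.647254) → end (x,ẋ)=(-0.462407, -2.174098)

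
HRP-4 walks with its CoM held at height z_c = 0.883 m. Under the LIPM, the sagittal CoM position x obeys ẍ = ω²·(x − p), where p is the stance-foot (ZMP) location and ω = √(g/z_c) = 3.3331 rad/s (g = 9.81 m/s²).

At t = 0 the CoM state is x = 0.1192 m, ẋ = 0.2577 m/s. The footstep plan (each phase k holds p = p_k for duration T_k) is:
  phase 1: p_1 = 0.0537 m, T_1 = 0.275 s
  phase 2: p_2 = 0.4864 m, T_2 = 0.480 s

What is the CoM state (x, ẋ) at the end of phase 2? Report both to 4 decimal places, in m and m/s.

phase 1: p=0.0537, T=0.275, ωT=0.916603, cosh=1.450327, sinh=1.050452; start (x,ẋ)=(0.119200, 0.257700) → end (x,ẋ)=(0.229913, 0.603082)
phase 2: p=0.4864, T=0.480, ωT=1.599888, cosh=2.577198, sinh=2.375279; start (x,ẋ)=(0.229913, 0.603082) → end (x,ẋ)=(0.255158, -0.476360)

x = 0.2552, ẋ = -0.4764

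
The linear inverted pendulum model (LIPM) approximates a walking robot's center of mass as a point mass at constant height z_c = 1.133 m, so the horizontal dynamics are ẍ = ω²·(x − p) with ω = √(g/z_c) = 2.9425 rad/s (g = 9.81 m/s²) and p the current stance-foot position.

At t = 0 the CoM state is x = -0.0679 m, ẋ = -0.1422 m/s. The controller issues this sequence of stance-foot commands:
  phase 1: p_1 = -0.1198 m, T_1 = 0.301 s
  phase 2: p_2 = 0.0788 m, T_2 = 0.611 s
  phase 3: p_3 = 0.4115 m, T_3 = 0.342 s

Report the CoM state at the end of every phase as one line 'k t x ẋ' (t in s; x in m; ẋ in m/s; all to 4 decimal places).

phase 1: p=-0.1198, T=0.301, ωT=0.885692, cosh=1.418546, sinh=1.006117; start (x,ẋ)=(-0.067900, -0.142200) → end (x,ẋ)=(-0.094799, -0.048067)
phase 2: p=0.0788, T=0.611, ωT=1.797867, cosh=3.101206, sinh=2.935554; start (x,ẋ)=(-0.094799, -0.048067) → end (x,ẋ)=(-0.507521, -1.648595)
phase 3: p=0.4115, T=0.342, ωT=1.006335, cosh=1.550557, sinh=1.185000; start (x,ẋ)=(-0.507521, -1.648595) → end (x,ẋ)=(-1.677415, -5.760741)

1 0.3010 -0.0948 -0.0481
2 0.9120 -0.5075 -1.6486
3 1.2540 -1.6774 -5.7607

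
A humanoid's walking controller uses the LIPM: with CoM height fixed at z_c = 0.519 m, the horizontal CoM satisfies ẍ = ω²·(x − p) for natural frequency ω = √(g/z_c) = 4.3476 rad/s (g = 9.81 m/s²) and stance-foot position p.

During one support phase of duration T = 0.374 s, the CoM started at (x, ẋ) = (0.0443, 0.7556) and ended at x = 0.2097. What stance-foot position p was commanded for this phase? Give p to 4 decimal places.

ωT = 4.3476·0.374 = 1.626002; cosh(ωT) = 2.640113, sinh(ωT) = 2.443399
x(T) = p + (x₀−p)·cosh(ωT) + (ẋ₀/ω)·sinh(ωT) ⇒ p·(1 − cosh) = x(T) − x₀·cosh − (ẋ₀/ω)·sinh
numerator   = 0.2097 − (0.0443)·2.640113 − (0.7556/4.3476)·2.443399 = -0.331913
denominator = 1 − 2.640113 = -1.640113
p = -0.331913 / -1.640113 = 0.2024

p = 0.2024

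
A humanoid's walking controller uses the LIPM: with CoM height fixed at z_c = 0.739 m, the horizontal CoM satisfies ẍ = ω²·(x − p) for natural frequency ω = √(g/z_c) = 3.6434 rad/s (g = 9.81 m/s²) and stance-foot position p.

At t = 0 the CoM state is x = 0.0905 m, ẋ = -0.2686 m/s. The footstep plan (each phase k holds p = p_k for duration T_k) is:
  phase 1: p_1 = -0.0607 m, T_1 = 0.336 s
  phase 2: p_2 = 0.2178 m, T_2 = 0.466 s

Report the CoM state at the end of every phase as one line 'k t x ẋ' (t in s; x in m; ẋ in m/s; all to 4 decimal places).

phase 1: p=-0.0607, T=0.336, ωT=1.224182, cosh=1.847691, sinh=1.553693; start (x,ẋ)=(0.090500, -0.268600) → end (x,ẋ)=(0.104129, 0.359612)
phase 2: p=0.2178, T=0.466, ωT=1.697824, cosh=2.822566, sinh=2.639485; start (x,ẋ)=(0.104129, 0.359612) → end (x,ẋ)=(0.157479, -0.078112)

1 0.3360 0.1041 0.3596
2 0.8020 0.1575 -0.0781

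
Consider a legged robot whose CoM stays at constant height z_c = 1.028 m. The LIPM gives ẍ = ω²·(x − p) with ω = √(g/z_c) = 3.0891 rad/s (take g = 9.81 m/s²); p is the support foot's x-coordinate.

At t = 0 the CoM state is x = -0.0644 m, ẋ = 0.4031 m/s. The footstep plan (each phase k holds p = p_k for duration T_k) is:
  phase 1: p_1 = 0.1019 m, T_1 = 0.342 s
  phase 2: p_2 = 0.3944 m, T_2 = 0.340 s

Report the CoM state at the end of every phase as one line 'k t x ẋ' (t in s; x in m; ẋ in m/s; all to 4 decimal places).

1 0.3420 -0.0012 0.0003
2 0.6820 -0.2401 -1.5323

phase 1: p=0.1019, T=0.342, ωT=1.056472, cosh=1.611943, sinh=1.264263; start (x,ẋ)=(-0.064400, 0.403100) → end (x,ẋ)=(-0.001191, 0.000300)
phase 2: p=0.3944, T=0.340, ωT=1.050294, cosh=1.604163, sinh=1.254328; start (x,ẋ)=(-0.001191, 0.000300) → end (x,ẋ)=(-0.240071, -1.532333)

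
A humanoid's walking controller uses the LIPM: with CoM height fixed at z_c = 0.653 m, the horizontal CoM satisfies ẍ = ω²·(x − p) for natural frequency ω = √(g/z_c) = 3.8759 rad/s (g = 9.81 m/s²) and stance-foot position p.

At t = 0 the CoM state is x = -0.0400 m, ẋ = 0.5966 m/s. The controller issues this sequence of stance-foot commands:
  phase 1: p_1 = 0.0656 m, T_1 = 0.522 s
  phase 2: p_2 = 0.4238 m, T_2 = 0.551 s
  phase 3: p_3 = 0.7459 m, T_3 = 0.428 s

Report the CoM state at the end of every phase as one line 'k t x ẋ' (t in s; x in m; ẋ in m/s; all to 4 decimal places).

1 0.5220 0.2312 0.7748
2 1.0730 0.4314 0.2091
3 1.5010 0.0263 -2.5171

phase 1: p=0.0656, T=0.522, ωT=2.023220, cosh=3.847432, sinh=3.715203; start (x,ẋ)=(-0.040000, 0.596600) → end (x,ẋ)=(0.231176, 0.774764)
phase 2: p=0.4238, T=0.551, ωT=2.135621, cosh=4.290235, sinh=4.172064; start (x,ẋ)=(0.231176, 0.774764) → end (x,ẋ)=(0.431362, 0.209090)
phase 3: p=0.7459, T=0.428, ωT=1.658885, cosh=2.721901, sinh=2.531550; start (x,ẋ)=(0.431362, 0.209090) → end (x,ẋ)=(0.026325, -2.517138)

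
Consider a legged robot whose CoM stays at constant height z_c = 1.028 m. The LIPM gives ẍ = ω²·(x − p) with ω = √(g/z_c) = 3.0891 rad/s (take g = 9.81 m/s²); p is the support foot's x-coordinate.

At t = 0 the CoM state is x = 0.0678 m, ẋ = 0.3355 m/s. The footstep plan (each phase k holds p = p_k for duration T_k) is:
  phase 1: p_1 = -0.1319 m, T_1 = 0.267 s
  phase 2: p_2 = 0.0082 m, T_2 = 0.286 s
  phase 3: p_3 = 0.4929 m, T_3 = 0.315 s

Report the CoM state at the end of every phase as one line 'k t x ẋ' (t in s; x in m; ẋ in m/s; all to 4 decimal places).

phase 1: p=-0.1319, T=0.267, ωT=0.824790, cosh=1.359864, sinh=0.921537; start (x,ẋ)=(0.067800, 0.335500) → end (x,ẋ)=(0.239751, 1.024724)
phase 2: p=0.0082, T=0.286, ωT=0.883483, cosh=1.416326, sinh=1.002985; start (x,ẋ)=(0.239751, 1.024724) → end (x,ẋ)=(0.668864, 2.168762)
phase 3: p=0.4929, T=0.315, ωT=0.973067, cosh=1.511984, sinh=1.134062; start (x,ẋ)=(0.668864, 2.168762) → end (x,ẋ)=(1.555145, 3.895577)

1 0.2670 0.2398 1.0247
2 0.5530 0.6689 2.1688
3 0.8680 1.5551 3.8956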